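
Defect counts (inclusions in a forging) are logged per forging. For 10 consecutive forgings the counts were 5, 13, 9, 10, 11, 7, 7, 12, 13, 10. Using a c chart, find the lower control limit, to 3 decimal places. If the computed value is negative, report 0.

0.357

c̄ = (5 + 13 + 9 + 10 + 11 + 7 + 7 + 12 + 13 + 10) / 10 = 97 / 10 = 9.7000
LCL = c̄ − 3√c̄ = 9.7000 − 3 × 3.1145 = 0.3566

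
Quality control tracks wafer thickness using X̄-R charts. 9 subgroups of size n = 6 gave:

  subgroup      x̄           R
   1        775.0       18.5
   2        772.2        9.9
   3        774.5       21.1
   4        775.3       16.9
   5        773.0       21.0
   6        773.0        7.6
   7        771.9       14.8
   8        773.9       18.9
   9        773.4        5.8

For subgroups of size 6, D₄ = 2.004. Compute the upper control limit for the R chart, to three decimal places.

29.949

R̄ = (18.5 + 9.9 + 21.1 + 16.9 + 21.0 + 7.6 + 14.8 + 18.9 + 5.8) / 9 = 134.5000 / 9 = 14.9444
UCL_R = D₄·R̄ = 2.004 × 14.9444 = 29.9487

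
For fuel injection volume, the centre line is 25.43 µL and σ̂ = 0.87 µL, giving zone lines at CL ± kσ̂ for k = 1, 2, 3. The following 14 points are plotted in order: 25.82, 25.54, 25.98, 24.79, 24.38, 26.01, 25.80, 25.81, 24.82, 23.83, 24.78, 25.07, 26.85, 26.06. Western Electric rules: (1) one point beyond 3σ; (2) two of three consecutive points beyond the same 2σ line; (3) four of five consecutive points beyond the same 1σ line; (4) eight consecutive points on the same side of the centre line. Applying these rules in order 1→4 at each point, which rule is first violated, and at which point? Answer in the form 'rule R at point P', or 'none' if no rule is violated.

none

Zone of each point (C = within 1σ̂, B = 1σ̂–2σ̂, A = 2σ̂–3σ̂, * = beyond 3σ̂; sign = side of CL): 1:+C, 2:+C, 3:+C, 4:-C, 5:-B, 6:+C, 7:+C, 8:+C, 9:-C, 10:-B, 11:-C, 12:-C, 13:+B, 14:+C
No rule fires across all 14 points.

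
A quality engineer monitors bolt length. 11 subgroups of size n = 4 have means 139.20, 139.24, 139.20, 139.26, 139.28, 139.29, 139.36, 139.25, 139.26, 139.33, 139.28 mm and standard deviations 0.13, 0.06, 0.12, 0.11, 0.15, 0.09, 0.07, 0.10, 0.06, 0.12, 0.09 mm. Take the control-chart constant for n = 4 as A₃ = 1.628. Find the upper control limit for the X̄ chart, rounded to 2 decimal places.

139.43

X̄̄ = (139.20 + 139.24 + 139.20 + 139.26 + 139.28 + 139.29 + 139.36 + 139.25 + 139.26 + 139.33 + 139.28) / 11 = 139.2682
s̄ = (0.13 + 0.06 + 0.12 + 0.11 + 0.15 + 0.09 + 0.07 + 0.10 + 0.06 + 0.12 + 0.09) / 11 = 0.1000
UCL = X̄̄ + A₃·s̄ = 139.2682 + 1.628 × 0.1000 = 139.4310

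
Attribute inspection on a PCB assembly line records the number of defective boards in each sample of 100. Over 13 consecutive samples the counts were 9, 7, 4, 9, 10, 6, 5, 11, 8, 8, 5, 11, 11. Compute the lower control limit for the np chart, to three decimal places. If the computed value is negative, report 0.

p̄ = Σdᵢ / (k·n) = 104 / (13 × 100) = 0.08000
LCL = np̄ − 3·√(np̄(1−p̄)) = 8.0000 − 3 × 2.7129 = -0.1388 → 0 (negative, so LCL = 0)

0.000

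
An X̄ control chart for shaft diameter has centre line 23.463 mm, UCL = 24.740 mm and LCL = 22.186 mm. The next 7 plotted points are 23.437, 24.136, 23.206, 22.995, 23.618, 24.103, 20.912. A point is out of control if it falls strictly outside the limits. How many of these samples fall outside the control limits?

1

Compare each point to [22.186, 24.740]: sample 7 = 20.912 < LCL.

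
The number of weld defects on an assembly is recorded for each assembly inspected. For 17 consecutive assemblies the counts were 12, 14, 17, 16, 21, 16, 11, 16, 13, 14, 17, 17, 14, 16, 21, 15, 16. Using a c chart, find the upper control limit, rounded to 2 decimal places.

27.51

c̄ = (12 + 14 + 17 + 16 + 21 + 16 + 11 + 16 + 13 + 14 + 17 + 17 + 14 + 16 + 21 + 15 + 16) / 17 = 266 / 17 = 15.6471
UCL = c̄ + 3√c̄ = 15.6471 + 3 × √15.6471 = 15.6471 + 3 × 3.9556 = 27.5140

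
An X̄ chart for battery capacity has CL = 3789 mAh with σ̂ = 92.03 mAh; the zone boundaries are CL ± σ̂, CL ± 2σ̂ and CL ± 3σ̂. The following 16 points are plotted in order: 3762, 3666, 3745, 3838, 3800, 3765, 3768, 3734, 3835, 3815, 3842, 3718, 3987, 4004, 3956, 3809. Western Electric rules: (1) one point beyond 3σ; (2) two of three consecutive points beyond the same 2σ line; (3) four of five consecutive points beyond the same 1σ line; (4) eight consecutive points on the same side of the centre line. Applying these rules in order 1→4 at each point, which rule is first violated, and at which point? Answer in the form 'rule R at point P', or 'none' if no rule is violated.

Zone of each point (C = within 1σ̂, B = 1σ̂–2σ̂, A = 2σ̂–3σ̂, * = beyond 3σ̂; sign = side of CL): 1:-C, 2:-B, 3:-C, 4:+C, 5:+C, 6:-C, 7:-C, 8:-C, 9:+C, 10:+C, 11:+C, 12:-C, 13:+A, 14:+A, 15:+B, 16:+C
Rule 2 (two of three consecutive points beyond the same 2σ limit) is satisfied at point 14.

rule 2 at point 14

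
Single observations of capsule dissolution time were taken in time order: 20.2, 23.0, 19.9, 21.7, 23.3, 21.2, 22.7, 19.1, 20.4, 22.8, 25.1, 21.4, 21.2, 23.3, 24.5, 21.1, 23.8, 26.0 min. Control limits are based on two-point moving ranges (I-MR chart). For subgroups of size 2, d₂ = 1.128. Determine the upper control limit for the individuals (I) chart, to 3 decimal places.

X̄ = (20.2 + 23.0 + 19.9 + 21.7 + 23.3 + 21.2 + 22.7 + 19.1 + 20.4 + 22.8 + 25.1 + 21.4 + 21.2 + 23.3 + 24.5 + 21.1 + 23.8 + 26.0) / 18 = 22.2611
Moving ranges: 2.8, 3.1, 1.8, 1.6, 2.1, 1.5, 3.6, 1.3, 2.4, 2.3, 3.7, 0.2, 2.1, 1.2, 3.4, 2.7, 2.2; M̄R̄ = 38.0000 / 17 = 2.2353
UCL = X̄ + 3·M̄R̄/d₂ = 22.2611 + 3 × 2.2353 / 1.128 = 28.2060

28.206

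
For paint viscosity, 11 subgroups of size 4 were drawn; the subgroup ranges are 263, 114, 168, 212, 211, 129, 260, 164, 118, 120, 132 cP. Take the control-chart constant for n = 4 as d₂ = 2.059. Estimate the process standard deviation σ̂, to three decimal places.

83.492

R̄ = (263 + 114 + 168 + 212 + 211 + 129 + 260 + 164 + 118 + 120 + 132) / 11 = 171.9091
σ̂ = R̄ / d₂ = 171.9091 / 2.059 = 83.4915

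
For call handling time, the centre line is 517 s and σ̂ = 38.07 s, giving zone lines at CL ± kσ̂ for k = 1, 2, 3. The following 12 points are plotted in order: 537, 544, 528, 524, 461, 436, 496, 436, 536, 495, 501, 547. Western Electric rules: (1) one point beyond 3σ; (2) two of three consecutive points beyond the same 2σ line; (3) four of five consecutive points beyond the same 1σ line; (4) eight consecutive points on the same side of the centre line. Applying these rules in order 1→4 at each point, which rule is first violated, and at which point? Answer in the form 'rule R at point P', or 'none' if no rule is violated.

rule 2 at point 8

Zone of each point (C = within 1σ̂, B = 1σ̂–2σ̂, A = 2σ̂–3σ̂, * = beyond 3σ̂; sign = side of CL): 1:+C, 2:+C, 3:+C, 4:+C, 5:-B, 6:-A, 7:-C, 8:-A, 9:+C, 10:-C, 11:-C, 12:+C
Rule 2 (two of three consecutive points beyond the same 2σ limit) is satisfied at point 8.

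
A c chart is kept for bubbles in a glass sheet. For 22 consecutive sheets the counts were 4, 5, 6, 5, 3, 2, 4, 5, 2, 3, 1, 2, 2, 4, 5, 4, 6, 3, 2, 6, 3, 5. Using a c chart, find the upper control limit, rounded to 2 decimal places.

9.52

c̄ = (4 + 5 + 6 + 5 + 3 + 2 + 4 + 5 + 2 + 3 + 1 + 2 + 2 + 4 + 5 + 4 + 6 + 3 + 2 + 6 + 3 + 5) / 22 = 82 / 22 = 3.7273
UCL = c̄ + 3√c̄ = 3.7273 + 3 × √3.7273 = 3.7273 + 3 × 1.9306 = 9.5191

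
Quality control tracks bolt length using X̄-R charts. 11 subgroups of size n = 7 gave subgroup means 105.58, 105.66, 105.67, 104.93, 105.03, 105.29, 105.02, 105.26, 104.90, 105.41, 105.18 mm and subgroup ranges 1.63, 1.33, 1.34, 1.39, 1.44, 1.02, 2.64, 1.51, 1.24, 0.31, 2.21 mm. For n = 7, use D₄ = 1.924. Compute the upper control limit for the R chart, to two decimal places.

2.81

R̄ = (1.63 + 1.33 + 1.34 + 1.39 + 1.44 + 1.02 + 2.64 + 1.51 + 1.24 + 0.31 + 2.21) / 11 = 16.0600 / 11 = 1.4600
UCL_R = D₄·R̄ = 1.924 × 1.4600 = 2.8090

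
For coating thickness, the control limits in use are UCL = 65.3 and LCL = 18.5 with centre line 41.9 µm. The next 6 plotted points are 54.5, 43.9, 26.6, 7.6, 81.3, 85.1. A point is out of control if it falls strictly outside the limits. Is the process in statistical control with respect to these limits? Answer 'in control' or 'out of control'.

Compare each point to [18.5, 65.3]: sample 4 = 7.6 < LCL; sample 5 = 81.3 > UCL; sample 6 = 85.1 > UCL.

out of control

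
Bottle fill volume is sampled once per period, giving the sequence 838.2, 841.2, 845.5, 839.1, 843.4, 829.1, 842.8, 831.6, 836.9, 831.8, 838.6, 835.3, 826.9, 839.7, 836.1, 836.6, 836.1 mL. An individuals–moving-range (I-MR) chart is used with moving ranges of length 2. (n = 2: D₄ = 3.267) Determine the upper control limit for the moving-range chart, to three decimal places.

Moving ranges: 3.0, 4.3, 6.4, 4.3, 14.3, 13.7, 11.2, 5.3, 5.1, 6.8, 3.3, 8.4, 12.8, 3.6, 0.5, 0.5; M̄R̄ = 103.5000 / 16 = 6.4688
UCL_MR = D₄·M̄R̄ = 3.267 × 6.4688 = 21.1334

21.133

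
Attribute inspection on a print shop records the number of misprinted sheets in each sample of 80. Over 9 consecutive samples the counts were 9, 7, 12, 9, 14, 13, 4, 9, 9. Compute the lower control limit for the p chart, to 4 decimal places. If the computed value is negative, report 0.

p̄ = Σdᵢ / (k·n) = 86 / (9 × 80) = 0.11944
LCL = p̄ − 3·√(p̄(1−p̄)/n) = 0.11944 − 3 × 0.03626 = 0.01067

0.0107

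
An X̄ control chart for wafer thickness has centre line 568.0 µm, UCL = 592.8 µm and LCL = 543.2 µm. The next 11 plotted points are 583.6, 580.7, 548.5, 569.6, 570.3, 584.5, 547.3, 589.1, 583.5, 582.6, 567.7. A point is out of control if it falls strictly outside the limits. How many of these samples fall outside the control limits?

0

All 11 points lie within [543.2, 592.8].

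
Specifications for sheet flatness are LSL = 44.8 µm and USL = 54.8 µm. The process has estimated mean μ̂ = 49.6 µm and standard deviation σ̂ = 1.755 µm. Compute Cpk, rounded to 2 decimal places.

Cpu = (USL − μ̂) / (3σ̂) = (54.8 − 49.6) / (3 × 1.755) = 0.9877; Cpl = (μ̂ − LSL) / (3σ̂) = (49.6 − 44.8) / (3 × 1.755) = 0.9117; Cpk = min(Cpu, Cpl) = 0.9117

0.91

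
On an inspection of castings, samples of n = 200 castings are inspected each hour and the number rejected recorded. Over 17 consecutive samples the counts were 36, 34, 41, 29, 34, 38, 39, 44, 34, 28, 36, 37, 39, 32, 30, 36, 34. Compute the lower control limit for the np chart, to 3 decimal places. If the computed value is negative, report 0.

19.169

p̄ = Σdᵢ / (k·n) = 601 / (17 × 200) = 0.17676
LCL = np̄ − 3·√(np̄(1−p̄)) = 35.3529 − 3 × 5.3948 = 19.1686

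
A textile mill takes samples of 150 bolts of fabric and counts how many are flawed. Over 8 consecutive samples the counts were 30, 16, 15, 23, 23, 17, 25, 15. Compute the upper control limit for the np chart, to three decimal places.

33.121

p̄ = Σdᵢ / (k·n) = 164 / (8 × 150) = 0.13667
UCL = np̄ + 3·√(np̄(1−p̄)) = 20.5000 + 3 × √(20.5000×0.86333) = 20.5000 + 3 × 4.2069 = 33.1208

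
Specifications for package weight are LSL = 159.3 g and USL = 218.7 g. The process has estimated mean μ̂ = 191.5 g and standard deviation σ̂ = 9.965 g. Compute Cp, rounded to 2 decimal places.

Cp = (USL − LSL) / (6σ̂) = (218.7 − 159.3) / (6 × 9.965) = 59.4000 / 59.7900 = 0.9935

0.99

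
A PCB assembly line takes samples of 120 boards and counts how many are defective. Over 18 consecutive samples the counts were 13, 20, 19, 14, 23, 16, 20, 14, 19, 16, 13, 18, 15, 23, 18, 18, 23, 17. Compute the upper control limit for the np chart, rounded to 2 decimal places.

p̄ = Σdᵢ / (k·n) = 319 / (18 × 120) = 0.14769
UCL = np̄ + 3·√(np̄(1−p̄)) = 17.7222 + 3 × √(17.7222×0.85231) = 17.7222 + 3 × 3.8865 = 29.3817

29.38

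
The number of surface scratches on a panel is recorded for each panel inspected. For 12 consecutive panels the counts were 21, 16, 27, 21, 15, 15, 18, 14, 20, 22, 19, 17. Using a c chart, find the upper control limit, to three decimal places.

c̄ = (21 + 16 + 27 + 21 + 15 + 15 + 18 + 14 + 20 + 22 + 19 + 17) / 12 = 225 / 12 = 18.7500
UCL = c̄ + 3√c̄ = 18.7500 + 3 × √18.7500 = 18.7500 + 3 × 4.3301 = 31.7404

31.740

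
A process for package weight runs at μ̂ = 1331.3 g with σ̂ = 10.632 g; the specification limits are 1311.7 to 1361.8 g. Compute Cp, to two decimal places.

0.79

Cp = (USL − LSL) / (6σ̂) = (1361.8 − 1311.7) / (6 × 10.632) = 50.1000 / 63.7920 = 0.7854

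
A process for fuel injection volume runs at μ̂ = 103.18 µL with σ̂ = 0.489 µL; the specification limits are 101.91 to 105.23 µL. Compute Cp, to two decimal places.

1.13

Cp = (USL − LSL) / (6σ̂) = (105.23 − 101.91) / (6 × 0.489) = 3.3200 / 2.9340 = 1.1316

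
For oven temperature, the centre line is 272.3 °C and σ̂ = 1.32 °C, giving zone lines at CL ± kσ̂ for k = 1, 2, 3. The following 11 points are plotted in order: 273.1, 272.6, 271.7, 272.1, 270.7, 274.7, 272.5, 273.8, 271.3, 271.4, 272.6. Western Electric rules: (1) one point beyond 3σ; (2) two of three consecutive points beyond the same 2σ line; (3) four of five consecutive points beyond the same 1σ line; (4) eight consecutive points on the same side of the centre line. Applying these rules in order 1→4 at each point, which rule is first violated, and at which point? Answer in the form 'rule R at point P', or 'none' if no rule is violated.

Zone of each point (C = within 1σ̂, B = 1σ̂–2σ̂, A = 2σ̂–3σ̂, * = beyond 3σ̂; sign = side of CL): 1:+C, 2:+C, 3:-C, 4:-C, 5:-B, 6:+B, 7:+C, 8:+B, 9:-C, 10:-C, 11:+C
No rule fires across all 11 points.

none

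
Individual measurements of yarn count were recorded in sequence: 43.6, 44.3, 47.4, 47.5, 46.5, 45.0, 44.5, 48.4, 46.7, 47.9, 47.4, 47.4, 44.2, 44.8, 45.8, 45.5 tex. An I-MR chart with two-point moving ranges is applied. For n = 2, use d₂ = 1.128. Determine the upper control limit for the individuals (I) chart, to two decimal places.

X̄ = (43.6 + 44.3 + 47.4 + 47.5 + 46.5 + 45.0 + 44.5 + 48.4 + 46.7 + 47.9 + 47.4 + 47.4 + 44.2 + 44.8 + 45.8 + 45.5) / 16 = 46.0562
Moving ranges: 0.7, 3.1, 0.1, 1.0, 1.5, 0.5, 3.9, 1.7, 1.2, 0.5, 0.0, 3.2, 0.6, 1.0, 0.3; M̄R̄ = 19.3000 / 15 = 1.2867
UCL = X̄ + 3·M̄R̄/d₂ = 46.0562 + 3 × 1.2867 / 1.128 = 49.4782

49.48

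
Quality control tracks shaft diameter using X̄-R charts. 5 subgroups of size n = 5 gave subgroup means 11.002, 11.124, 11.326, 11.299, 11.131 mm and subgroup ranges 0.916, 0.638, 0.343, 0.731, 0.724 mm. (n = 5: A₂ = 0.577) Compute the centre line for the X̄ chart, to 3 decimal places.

X̄̄ = (11.002 + 11.124 + 11.326 + 11.299 + 11.131) / 5 = 55.8820 / 5 = 11.1764
CL = X̄̄ = 11.1764

11.176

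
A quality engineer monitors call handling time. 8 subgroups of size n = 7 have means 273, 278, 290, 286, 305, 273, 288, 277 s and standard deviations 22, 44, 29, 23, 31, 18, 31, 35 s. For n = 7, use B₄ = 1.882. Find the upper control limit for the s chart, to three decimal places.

54.813

s̄ = (22 + 44 + 29 + 23 + 31 + 18 + 31 + 35) / 8 = 29.1250
UCL_s = B₄·s̄ = 1.882 × 29.1250 = 54.8132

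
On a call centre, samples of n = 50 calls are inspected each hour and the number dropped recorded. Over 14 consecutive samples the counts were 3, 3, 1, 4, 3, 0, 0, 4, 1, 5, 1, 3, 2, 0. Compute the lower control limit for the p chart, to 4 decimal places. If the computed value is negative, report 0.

0.0000

p̄ = Σdᵢ / (k·n) = 30 / (14 × 50) = 0.04286
LCL = p̄ − 3·√(p̄(1−p̄)/n) = 0.04286 − 3 × 0.02864 = -0.04307 → 0 (negative, so LCL = 0)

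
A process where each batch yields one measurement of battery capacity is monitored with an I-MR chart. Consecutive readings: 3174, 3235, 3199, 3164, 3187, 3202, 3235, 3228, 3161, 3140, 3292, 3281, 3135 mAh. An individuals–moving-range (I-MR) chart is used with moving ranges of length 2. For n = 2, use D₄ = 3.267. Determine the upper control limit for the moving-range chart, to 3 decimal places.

165.256

Moving ranges: 61, 36, 35, 23, 15, 33, 7, 67, 21, 152, 11, 146; M̄R̄ = 607.0000 / 12 = 50.5833
UCL_MR = D₄·M̄R̄ = 3.267 × 50.5833 = 165.2558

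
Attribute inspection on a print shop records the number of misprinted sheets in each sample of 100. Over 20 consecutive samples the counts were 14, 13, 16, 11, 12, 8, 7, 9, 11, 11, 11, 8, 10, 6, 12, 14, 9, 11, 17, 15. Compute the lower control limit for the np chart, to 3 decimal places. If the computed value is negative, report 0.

p̄ = Σdᵢ / (k·n) = 225 / (20 × 100) = 0.11250
LCL = np̄ − 3·√(np̄(1−p̄)) = 11.2500 − 3 × 3.1598 = 1.7706

1.771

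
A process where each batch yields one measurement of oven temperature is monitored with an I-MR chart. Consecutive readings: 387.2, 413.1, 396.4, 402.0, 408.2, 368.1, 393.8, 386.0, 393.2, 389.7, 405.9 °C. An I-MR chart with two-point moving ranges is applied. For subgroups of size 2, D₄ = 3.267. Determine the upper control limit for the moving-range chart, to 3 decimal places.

50.606

Moving ranges: 25.9, 16.7, 5.6, 6.2, 40.1, 25.7, 7.8, 7.2, 3.5, 16.2; M̄R̄ = 154.9000 / 10 = 15.4900
UCL_MR = D₄·M̄R̄ = 3.267 × 15.4900 = 50.6058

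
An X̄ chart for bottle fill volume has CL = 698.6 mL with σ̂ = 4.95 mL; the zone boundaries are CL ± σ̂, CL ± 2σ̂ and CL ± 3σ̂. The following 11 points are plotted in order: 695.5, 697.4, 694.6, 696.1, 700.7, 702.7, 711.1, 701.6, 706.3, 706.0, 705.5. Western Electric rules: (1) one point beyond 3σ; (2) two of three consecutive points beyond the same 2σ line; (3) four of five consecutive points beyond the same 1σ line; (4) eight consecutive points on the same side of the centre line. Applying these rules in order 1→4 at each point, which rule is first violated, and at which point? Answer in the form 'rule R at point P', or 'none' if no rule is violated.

Zone of each point (C = within 1σ̂, B = 1σ̂–2σ̂, A = 2σ̂–3σ̂, * = beyond 3σ̂; sign = side of CL): 1:-C, 2:-C, 3:-C, 4:-C, 5:+C, 6:+C, 7:+A, 8:+C, 9:+B, 10:+B, 11:+B
Rule 3 (four of five consecutive points beyond the same 1σ limit) is satisfied at point 11.

rule 3 at point 11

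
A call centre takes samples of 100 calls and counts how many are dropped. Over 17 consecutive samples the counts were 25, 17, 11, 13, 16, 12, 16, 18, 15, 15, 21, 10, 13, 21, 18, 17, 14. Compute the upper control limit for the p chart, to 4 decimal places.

p̄ = Σdᵢ / (k·n) = 272 / (17 × 100) = 0.16000
UCL = p̄ + 3·√(p̄(1−p̄)/n) = 0.16000 + 3 × √(0.16000×0.84000/100) = 0.16000 + 3 × 0.03666 = 0.26998

0.2700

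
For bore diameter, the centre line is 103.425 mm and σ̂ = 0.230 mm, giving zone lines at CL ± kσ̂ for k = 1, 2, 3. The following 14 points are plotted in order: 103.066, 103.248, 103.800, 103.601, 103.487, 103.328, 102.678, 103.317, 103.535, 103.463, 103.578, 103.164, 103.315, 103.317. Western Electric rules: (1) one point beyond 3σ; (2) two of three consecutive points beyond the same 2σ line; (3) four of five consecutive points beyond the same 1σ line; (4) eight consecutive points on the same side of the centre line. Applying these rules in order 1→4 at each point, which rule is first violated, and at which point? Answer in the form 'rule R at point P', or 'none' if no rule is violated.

Zone of each point (C = within 1σ̂, B = 1σ̂–2σ̂, A = 2σ̂–3σ̂, * = beyond 3σ̂; sign = side of CL): 1:-B, 2:-C, 3:+B, 4:+C, 5:+C, 6:-C, 7:-*, 8:-C, 9:+C, 10:+C, 11:+C, 12:-B, 13:-C, 14:-C
Rule 1 (one point beyond the 3σ limits) is satisfied at point 7.

rule 1 at point 7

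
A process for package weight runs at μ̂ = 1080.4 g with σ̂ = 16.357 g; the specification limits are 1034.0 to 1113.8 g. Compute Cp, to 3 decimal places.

0.813

Cp = (USL − LSL) / (6σ̂) = (1113.8 − 1034.0) / (6 × 16.357) = 79.8000 / 98.1420 = 0.8131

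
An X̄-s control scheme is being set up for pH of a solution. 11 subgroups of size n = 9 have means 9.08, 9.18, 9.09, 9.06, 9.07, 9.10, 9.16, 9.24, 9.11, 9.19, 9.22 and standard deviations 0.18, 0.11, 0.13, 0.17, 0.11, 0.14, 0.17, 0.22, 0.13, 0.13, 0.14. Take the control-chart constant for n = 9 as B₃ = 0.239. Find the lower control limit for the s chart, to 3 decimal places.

0.035

s̄ = (0.18 + 0.11 + 0.13 + 0.17 + 0.11 + 0.14 + 0.17 + 0.22 + 0.13 + 0.13 + 0.14) / 11 = 0.1482
LCL_s = B₃·s̄ = 0.239 × 0.1482 = 0.0354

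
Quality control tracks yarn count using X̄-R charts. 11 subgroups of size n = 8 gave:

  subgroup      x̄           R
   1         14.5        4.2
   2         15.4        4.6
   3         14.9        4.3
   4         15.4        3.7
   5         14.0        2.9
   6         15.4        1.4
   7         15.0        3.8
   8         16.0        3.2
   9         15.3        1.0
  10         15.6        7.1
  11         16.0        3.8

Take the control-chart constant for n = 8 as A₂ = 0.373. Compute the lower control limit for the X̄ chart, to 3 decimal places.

X̄̄ = (14.5 + 15.4 + 14.9 + 15.4 + 14.0 + 15.4 + 15.0 + 16.0 + 15.3 + 15.6 + 16.0) / 11 = 167.5000 / 11 = 15.2273
R̄ = (4.2 + 4.6 + 4.3 + 3.7 + 2.9 + 1.4 + 3.8 + 3.2 + 1.0 + 7.1 + 3.8) / 11 = 40.0000 / 11 = 3.6364
LCL = X̄̄ − A₂·R̄ = 15.2273 − 0.373 × 3.6364 = 13.8709

13.871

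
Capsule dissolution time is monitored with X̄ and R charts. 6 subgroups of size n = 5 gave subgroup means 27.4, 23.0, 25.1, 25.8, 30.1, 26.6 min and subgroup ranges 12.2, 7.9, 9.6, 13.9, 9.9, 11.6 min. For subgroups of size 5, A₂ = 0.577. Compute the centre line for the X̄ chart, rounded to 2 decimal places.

26.33

X̄̄ = (27.4 + 23.0 + 25.1 + 25.8 + 30.1 + 26.6) / 6 = 158.0000 / 6 = 26.3333
CL = X̄̄ = 26.3333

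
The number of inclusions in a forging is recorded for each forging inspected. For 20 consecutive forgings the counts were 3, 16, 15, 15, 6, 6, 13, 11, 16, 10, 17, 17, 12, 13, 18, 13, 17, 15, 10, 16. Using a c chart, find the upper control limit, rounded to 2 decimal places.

23.75

c̄ = (3 + 16 + 15 + 15 + 6 + 6 + 13 + 11 + 16 + 10 + 17 + 17 + 12 + 13 + 18 + 13 + 17 + 15 + 10 + 16) / 20 = 259 / 20 = 12.9500
UCL = c̄ + 3√c̄ = 12.9500 + 3 × √12.9500 = 12.9500 + 3 × 3.5986 = 23.7458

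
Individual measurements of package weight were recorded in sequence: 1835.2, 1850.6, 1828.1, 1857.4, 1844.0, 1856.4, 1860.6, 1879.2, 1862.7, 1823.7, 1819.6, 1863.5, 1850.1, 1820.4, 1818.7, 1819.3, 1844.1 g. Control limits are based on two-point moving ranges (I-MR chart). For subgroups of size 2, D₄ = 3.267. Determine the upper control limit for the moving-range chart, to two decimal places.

59.11

Moving ranges: 15.4, 22.5, 29.3, 13.4, 12.4, 4.2, 18.6, 16.5, 39.0, 4.1, 43.9, 13.4, 29.7, 1.7, 0.6, 24.8; M̄R̄ = 289.5000 / 16 = 18.0938
UCL_MR = D₄·M̄R̄ = 3.267 × 18.0938 = 59.1123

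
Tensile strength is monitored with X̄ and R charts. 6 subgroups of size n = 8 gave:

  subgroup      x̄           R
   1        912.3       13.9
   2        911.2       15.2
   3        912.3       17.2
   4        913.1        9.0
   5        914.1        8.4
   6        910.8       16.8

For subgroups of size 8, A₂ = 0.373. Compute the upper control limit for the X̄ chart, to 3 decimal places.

917.304

X̄̄ = (912.3 + 911.2 + 912.3 + 913.1 + 914.1 + 910.8) / 6 = 5473.8000 / 6 = 912.3000
R̄ = (13.9 + 15.2 + 17.2 + 9.0 + 8.4 + 16.8) / 6 = 80.5000 / 6 = 13.4167
UCL = X̄̄ + A₂·R̄ = 912.3000 + 0.373 × 13.4167 = 917.3044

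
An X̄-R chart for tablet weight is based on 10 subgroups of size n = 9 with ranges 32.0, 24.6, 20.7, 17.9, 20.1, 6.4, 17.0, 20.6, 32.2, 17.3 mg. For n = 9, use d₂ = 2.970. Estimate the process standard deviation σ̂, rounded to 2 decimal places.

7.03

R̄ = (32.0 + 24.6 + 20.7 + 17.9 + 20.1 + 6.4 + 17.0 + 20.6 + 32.2 + 17.3) / 10 = 20.8800
σ̂ = R̄ / d₂ = 20.8800 / 2.970 = 7.0303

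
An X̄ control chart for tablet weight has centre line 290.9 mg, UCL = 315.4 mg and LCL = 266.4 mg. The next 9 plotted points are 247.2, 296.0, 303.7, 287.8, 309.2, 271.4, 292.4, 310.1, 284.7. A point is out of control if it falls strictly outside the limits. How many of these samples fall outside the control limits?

Compare each point to [266.4, 315.4]: sample 1 = 247.2 < LCL.

1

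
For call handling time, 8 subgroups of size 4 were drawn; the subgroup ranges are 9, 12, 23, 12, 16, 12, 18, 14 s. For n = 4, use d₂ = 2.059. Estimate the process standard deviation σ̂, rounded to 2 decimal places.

7.04

R̄ = (9 + 12 + 23 + 12 + 16 + 12 + 18 + 14) / 8 = 14.5000
σ̂ = R̄ / d₂ = 14.5000 / 2.059 = 7.0423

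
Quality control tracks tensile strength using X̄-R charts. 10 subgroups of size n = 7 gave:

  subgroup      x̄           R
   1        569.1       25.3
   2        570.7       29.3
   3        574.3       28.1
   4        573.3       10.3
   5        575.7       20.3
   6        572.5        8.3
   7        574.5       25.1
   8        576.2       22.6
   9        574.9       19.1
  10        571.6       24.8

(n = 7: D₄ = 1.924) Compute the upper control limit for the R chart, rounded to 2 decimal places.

R̄ = (25.3 + 29.3 + 28.1 + 10.3 + 20.3 + 8.3 + 25.1 + 22.6 + 19.1 + 24.8) / 10 = 213.2000 / 10 = 21.3200
UCL_R = D₄·R̄ = 1.924 × 21.3200 = 41.0197

41.02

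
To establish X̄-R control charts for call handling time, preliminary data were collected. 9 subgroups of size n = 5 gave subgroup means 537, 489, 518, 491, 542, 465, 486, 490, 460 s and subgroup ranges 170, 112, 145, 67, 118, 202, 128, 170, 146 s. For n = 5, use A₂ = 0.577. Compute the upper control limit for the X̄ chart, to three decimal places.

578.207

X̄̄ = (537 + 489 + 518 + 491 + 542 + 465 + 486 + 490 + 460) / 9 = 4478.0000 / 9 = 497.5556
R̄ = (170 + 112 + 145 + 67 + 118 + 202 + 128 + 170 + 146) / 9 = 1258.0000 / 9 = 139.7778
UCL = X̄̄ + A₂·R̄ = 497.5556 + 0.577 × 139.7778 = 578.2073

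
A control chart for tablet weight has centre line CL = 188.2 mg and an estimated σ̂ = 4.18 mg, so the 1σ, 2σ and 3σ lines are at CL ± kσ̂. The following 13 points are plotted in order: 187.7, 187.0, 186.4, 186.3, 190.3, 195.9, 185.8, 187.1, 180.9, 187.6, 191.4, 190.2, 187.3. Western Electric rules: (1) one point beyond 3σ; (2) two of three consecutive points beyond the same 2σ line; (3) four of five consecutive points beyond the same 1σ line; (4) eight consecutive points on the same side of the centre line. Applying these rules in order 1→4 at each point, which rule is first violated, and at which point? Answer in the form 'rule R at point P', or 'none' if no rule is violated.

Zone of each point (C = within 1σ̂, B = 1σ̂–2σ̂, A = 2σ̂–3σ̂, * = beyond 3σ̂; sign = side of CL): 1:-C, 2:-C, 3:-C, 4:-C, 5:+C, 6:+B, 7:-C, 8:-C, 9:-B, 10:-C, 11:+C, 12:+C, 13:-C
No rule fires across all 13 points.

none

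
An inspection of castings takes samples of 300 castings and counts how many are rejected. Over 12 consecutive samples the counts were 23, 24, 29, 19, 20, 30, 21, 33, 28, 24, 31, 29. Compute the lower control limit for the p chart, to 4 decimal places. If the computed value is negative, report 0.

0.0377

p̄ = Σdᵢ / (k·n) = 311 / (12 × 300) = 0.08639
LCL = p̄ − 3·√(p̄(1−p̄)/n) = 0.08639 − 3 × 0.01622 = 0.03773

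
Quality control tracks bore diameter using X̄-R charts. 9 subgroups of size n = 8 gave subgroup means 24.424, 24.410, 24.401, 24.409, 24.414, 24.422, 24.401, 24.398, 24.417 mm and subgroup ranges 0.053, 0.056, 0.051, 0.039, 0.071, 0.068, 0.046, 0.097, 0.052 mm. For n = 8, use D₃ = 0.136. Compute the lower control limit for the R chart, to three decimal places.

0.008

R̄ = (0.053 + 0.056 + 0.051 + 0.039 + 0.071 + 0.068 + 0.046 + 0.097 + 0.052) / 9 = 0.5330 / 9 = 0.0592
LCL_R = D₃·R̄ = 0.136 × 0.0592 = 0.0081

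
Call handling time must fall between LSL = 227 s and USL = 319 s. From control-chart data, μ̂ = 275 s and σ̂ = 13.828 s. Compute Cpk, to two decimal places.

1.06

Cpu = (USL − μ̂) / (3σ̂) = (319 − 275) / (3 × 13.828) = 1.0606; Cpl = (μ̂ − LSL) / (3σ̂) = (275 − 227) / (3 × 13.828) = 1.1571; Cpk = min(Cpu, Cpl) = 1.0606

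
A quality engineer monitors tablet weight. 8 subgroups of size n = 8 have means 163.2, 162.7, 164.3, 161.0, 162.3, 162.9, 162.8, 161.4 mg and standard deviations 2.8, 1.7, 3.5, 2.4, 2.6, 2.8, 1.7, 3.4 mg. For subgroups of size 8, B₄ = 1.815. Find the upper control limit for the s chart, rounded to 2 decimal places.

4.74

s̄ = (2.8 + 1.7 + 3.5 + 2.4 + 2.6 + 2.8 + 1.7 + 3.4) / 8 = 2.6125
UCL_s = B₄·s̄ = 1.815 × 2.6125 = 4.7417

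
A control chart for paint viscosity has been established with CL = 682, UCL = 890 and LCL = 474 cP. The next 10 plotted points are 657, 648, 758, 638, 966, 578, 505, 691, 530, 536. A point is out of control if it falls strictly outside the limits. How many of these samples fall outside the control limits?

Compare each point to [474, 890]: sample 5 = 966 > UCL.

1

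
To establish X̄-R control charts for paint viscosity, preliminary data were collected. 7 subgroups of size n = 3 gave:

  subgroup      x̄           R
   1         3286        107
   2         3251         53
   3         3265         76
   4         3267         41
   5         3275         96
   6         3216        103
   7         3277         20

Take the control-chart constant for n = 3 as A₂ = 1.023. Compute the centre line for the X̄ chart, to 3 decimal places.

3262.429

X̄̄ = (3286 + 3251 + 3265 + 3267 + 3275 + 3216 + 3277) / 7 = 22837.0000 / 7 = 3262.4286
CL = X̄̄ = 3262.4286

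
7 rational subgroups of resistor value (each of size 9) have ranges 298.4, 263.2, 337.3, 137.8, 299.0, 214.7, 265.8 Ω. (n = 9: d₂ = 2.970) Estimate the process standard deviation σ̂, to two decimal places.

87.36

R̄ = (298.4 + 263.2 + 337.3 + 137.8 + 299.0 + 214.7 + 265.8) / 7 = 259.4571
σ̂ = R̄ / d₂ = 259.4571 / 2.970 = 87.3593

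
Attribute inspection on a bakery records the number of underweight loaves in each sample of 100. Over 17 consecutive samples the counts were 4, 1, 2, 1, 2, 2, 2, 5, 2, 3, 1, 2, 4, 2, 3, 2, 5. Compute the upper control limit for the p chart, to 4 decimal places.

p̄ = Σdᵢ / (k·n) = 43 / (17 × 100) = 0.02529
UCL = p̄ + 3·√(p̄(1−p̄)/n) = 0.02529 + 3 × √(0.02529×0.97471/100) = 0.02529 + 3 × 0.01570 = 0.07240

0.0724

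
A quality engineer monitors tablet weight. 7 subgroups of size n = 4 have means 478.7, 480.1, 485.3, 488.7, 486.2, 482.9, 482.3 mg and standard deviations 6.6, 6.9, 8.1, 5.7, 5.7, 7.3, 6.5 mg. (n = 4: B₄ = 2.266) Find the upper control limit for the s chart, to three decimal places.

15.150

s̄ = (6.6 + 6.9 + 8.1 + 5.7 + 5.7 + 7.3 + 6.5) / 7 = 6.6857
UCL_s = B₄·s̄ = 2.266 × 6.6857 = 15.1498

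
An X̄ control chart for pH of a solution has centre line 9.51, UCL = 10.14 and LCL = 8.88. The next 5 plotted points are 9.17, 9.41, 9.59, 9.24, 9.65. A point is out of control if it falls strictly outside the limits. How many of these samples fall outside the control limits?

All 5 points lie within [8.88, 10.14].

0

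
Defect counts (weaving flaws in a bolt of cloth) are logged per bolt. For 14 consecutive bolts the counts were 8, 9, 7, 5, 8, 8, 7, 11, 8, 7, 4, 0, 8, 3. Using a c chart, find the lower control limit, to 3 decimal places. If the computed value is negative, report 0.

c̄ = (8 + 9 + 7 + 5 + 8 + 8 + 7 + 11 + 8 + 7 + 4 + 0 + 8 + 3) / 14 = 93 / 14 = 6.6429
LCL = c̄ − 3√c̄ = 6.6429 − 3 × 2.5774 = -1.0893 → 0 (cannot be negative)

0.000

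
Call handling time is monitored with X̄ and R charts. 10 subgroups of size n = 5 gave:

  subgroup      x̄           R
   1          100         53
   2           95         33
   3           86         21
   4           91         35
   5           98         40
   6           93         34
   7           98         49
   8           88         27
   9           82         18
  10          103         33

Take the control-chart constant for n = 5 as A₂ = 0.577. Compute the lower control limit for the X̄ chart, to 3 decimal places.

73.609

X̄̄ = (100 + 95 + 86 + 91 + 98 + 93 + 98 + 88 + 82 + 103) / 10 = 934.0000 / 10 = 93.4000
R̄ = (53 + 33 + 21 + 35 + 40 + 34 + 49 + 27 + 18 + 33) / 10 = 343.0000 / 10 = 34.3000
LCL = X̄̄ − A₂·R̄ = 93.4000 − 0.577 × 34.3000 = 73.6089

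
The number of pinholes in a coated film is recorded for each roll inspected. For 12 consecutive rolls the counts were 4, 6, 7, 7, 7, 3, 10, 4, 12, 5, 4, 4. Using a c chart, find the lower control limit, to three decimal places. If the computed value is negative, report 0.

0.000

c̄ = (4 + 6 + 7 + 7 + 7 + 3 + 10 + 4 + 12 + 5 + 4 + 4) / 12 = 73 / 12 = 6.0833
LCL = c̄ − 3√c̄ = 6.0833 − 3 × 2.4664 = -1.3160 → 0 (cannot be negative)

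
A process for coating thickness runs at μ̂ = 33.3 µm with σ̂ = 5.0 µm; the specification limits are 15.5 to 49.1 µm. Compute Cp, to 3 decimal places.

1.120

Cp = (USL − LSL) / (6σ̂) = (49.1 − 15.5) / (6 × 5.0) = 33.6000 / 30.0000 = 1.1200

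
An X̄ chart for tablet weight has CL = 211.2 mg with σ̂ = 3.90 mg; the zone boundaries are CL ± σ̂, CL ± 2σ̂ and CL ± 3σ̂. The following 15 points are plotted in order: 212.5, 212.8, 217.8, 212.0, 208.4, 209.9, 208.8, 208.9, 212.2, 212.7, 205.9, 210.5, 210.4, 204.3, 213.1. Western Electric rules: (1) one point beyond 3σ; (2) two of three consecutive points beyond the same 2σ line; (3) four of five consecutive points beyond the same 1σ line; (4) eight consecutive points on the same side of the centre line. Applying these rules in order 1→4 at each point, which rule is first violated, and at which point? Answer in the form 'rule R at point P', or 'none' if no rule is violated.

none

Zone of each point (C = within 1σ̂, B = 1σ̂–2σ̂, A = 2σ̂–3σ̂, * = beyond 3σ̂; sign = side of CL): 1:+C, 2:+C, 3:+B, 4:+C, 5:-C, 6:-C, 7:-C, 8:-C, 9:+C, 10:+C, 11:-B, 12:-C, 13:-C, 14:-B, 15:+C
No rule fires across all 15 points.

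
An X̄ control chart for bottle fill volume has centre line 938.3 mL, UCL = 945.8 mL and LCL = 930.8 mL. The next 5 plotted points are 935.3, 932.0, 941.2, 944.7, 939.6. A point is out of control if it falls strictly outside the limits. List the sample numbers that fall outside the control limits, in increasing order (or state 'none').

none

All 5 points lie within [930.8, 945.8].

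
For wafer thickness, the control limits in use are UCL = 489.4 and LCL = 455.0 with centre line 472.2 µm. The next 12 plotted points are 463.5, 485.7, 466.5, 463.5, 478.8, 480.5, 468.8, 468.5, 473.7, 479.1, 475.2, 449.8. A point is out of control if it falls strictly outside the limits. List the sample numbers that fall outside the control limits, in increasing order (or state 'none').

12

Compare each point to [455.0, 489.4]: sample 12 = 449.8 < LCL.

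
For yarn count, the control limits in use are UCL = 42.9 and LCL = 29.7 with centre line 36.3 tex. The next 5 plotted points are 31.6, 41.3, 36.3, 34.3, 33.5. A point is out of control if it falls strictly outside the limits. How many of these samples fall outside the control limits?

All 5 points lie within [29.7, 42.9].

0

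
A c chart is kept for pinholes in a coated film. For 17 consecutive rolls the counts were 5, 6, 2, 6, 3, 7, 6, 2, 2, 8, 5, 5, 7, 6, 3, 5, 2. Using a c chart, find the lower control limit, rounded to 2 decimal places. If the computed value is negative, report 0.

c̄ = (5 + 6 + 2 + 6 + 3 + 7 + 6 + 2 + 2 + 8 + 5 + 5 + 7 + 6 + 3 + 5 + 2) / 17 = 80 / 17 = 4.7059
LCL = c̄ − 3√c̄ = 4.7059 − 3 × 2.1693 = -1.8020 → 0 (cannot be negative)

0.00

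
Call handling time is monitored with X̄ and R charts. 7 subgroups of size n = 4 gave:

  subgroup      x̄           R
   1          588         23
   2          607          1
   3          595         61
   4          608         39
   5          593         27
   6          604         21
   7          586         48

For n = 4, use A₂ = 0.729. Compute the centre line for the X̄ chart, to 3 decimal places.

597.286

X̄̄ = (588 + 607 + 595 + 608 + 593 + 604 + 586) / 7 = 4181.0000 / 7 = 597.2857
CL = X̄̄ = 597.2857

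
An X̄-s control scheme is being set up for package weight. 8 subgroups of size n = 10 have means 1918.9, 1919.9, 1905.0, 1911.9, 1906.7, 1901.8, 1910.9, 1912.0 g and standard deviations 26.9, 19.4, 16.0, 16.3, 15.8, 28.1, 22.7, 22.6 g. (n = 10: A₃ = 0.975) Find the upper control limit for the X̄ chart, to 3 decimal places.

1931.338

X̄̄ = (1918.9 + 1919.9 + 1905.0 + 1911.9 + 1906.7 + 1901.8 + 1910.9 + 1912.0) / 8 = 1910.8875
s̄ = (26.9 + 19.4 + 16.0 + 16.3 + 15.8 + 28.1 + 22.7 + 22.6) / 8 = 20.9750
UCL = X̄̄ + A₃·s̄ = 1910.8875 + 0.975 × 20.9750 = 1931.3381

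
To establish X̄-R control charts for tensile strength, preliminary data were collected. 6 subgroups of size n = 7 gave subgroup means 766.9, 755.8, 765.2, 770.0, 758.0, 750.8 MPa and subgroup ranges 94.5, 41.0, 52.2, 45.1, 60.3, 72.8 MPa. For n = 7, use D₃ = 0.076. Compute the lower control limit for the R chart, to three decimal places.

R̄ = (94.5 + 41.0 + 52.2 + 45.1 + 60.3 + 72.8) / 6 = 365.9000 / 6 = 60.9833
LCL_R = D₃·R̄ = 0.076 × 60.9833 = 4.6347

4.635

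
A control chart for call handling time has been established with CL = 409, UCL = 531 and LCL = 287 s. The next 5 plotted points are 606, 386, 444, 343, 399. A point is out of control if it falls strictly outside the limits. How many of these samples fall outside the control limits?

1

Compare each point to [287, 531]: sample 1 = 606 > UCL.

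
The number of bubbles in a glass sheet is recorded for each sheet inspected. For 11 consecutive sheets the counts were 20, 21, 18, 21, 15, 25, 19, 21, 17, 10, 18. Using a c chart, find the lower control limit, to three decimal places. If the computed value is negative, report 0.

5.685

c̄ = (20 + 21 + 18 + 21 + 15 + 25 + 19 + 21 + 17 + 10 + 18) / 11 = 205 / 11 = 18.6364
LCL = c̄ − 3√c̄ = 18.6364 − 3 × 4.3170 = 5.6854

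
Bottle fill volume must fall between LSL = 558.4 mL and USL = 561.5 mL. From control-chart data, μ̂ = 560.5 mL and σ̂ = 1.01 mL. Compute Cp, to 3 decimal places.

0.512

Cp = (USL − LSL) / (6σ̂) = (561.5 − 558.4) / (6 × 1.01) = 3.1000 / 6.0600 = 0.5116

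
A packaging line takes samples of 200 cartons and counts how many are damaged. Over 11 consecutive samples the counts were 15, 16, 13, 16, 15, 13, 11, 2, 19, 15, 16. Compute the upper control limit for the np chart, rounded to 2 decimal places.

24.45

p̄ = Σdᵢ / (k·n) = 151 / (11 × 200) = 0.06864
UCL = np̄ + 3·√(np̄(1−p̄)) = 13.7273 + 3 × √(13.7273×0.93136) = 13.7273 + 3 × 3.5756 = 24.4541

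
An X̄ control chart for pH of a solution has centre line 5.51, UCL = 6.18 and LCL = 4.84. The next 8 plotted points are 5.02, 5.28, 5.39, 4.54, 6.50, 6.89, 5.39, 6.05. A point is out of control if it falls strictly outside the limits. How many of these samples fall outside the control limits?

Compare each point to [4.84, 6.18]: sample 4 = 4.54 < LCL; sample 5 = 6.50 > UCL; sample 6 = 6.89 > UCL.

3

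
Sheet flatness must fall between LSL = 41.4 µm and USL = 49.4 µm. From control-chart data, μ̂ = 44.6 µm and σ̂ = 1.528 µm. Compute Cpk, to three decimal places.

Cpu = (USL − μ̂) / (3σ̂) = (49.4 − 44.6) / (3 × 1.528) = 1.0471; Cpl = (μ̂ − LSL) / (3σ̂) = (44.6 − 41.4) / (3 × 1.528) = 0.6981; Cpk = min(Cpu, Cpl) = 0.6981

0.698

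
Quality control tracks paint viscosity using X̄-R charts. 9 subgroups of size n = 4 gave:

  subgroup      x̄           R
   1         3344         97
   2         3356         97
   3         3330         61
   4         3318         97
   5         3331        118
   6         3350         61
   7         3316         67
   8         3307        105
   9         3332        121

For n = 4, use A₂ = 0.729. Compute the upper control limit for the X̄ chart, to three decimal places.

X̄̄ = (3344 + 3356 + 3330 + 3318 + 3331 + 3350 + 3316 + 3307 + 3332) / 9 = 29984.0000 / 9 = 3331.5556
R̄ = (97 + 97 + 61 + 97 + 118 + 61 + 67 + 105 + 121) / 9 = 824.0000 / 9 = 91.5556
UCL = X̄̄ + A₂·R̄ = 3331.5556 + 0.729 × 91.5556 = 3398.2996

3398.300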